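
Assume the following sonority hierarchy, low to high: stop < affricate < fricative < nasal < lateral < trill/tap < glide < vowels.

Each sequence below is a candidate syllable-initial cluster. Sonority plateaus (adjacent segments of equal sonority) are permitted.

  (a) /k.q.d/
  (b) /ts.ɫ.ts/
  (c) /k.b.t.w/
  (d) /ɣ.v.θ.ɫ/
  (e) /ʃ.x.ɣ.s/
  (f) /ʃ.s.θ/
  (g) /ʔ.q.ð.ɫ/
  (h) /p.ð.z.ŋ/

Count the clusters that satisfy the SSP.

(a) sonority 1-1-1: well-formed.
(b) sonority 2-5-2: ill-formed.
(c) sonority 1-1-1-7: well-formed.
(d) sonority 3-3-3-5: well-formed.
(e) sonority 3-3-3-3: well-formed.
(f) sonority 3-3-3: well-formed.
(g) sonority 1-1-3-5: well-formed.
(h) sonority 1-3-3-4: well-formed.

7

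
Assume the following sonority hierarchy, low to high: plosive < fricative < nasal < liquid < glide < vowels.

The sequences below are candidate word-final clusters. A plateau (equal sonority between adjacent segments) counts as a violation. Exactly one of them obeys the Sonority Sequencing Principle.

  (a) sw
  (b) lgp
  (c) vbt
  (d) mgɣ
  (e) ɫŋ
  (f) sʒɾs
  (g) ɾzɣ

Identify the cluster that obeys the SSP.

e

(a) sonority 2-5: ill-formed.
(b) sonority 4-1-1: ill-formed.
(c) sonority 2-1-1: ill-formed.
(d) sonority 3-1-2: ill-formed.
(e) sonority 4-3: well-formed.
(f) sonority 2-2-4-2: ill-formed.
(g) sonority 4-2-2: ill-formed.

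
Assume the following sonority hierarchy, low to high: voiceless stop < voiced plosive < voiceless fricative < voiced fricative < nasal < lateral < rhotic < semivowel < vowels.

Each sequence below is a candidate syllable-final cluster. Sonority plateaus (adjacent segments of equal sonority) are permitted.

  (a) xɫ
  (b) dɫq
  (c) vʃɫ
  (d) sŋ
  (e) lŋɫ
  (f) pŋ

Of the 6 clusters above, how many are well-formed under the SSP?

0

(a) 3-6 → violates
(b) 2-6-1 → violates
(c) 4-3-6 → violates
(d) 3-5 → violates
(e) 6-5-6 → violates
(f) 1-5 → violates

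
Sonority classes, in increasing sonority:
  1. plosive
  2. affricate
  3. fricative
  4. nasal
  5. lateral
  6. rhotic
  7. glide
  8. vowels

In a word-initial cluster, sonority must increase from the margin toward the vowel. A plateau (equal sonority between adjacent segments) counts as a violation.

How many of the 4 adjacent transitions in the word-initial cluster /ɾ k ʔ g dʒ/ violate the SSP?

/ɾ/ — rhotic, sonority 6.
/k/ — plosive, sonority 1.
/ʔ/ — plosive, sonority 1.
/g/ — plosive, sonority 1.
/dʒ/ — affricate, sonority 2.
/ɾ/→/k/: 6→1 (does not rise) — violation.
/k/→/ʔ/: 1→1 (plateau) — violation.
/ʔ/→/g/: 1→1 (plateau) — violation.
/g/→/dʒ/: 1→2 (rises) — ok.

3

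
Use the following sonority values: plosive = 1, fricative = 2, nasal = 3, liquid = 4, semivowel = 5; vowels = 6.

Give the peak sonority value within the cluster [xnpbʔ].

3

/x/ is a fricative (sonority 2).
/n/ is a nasal (sonority 3).
/p/ is a plosive (sonority 1).
/b/ is a plosive (sonority 1).
/ʔ/ is a plosive (sonority 1).
The maximum is 3.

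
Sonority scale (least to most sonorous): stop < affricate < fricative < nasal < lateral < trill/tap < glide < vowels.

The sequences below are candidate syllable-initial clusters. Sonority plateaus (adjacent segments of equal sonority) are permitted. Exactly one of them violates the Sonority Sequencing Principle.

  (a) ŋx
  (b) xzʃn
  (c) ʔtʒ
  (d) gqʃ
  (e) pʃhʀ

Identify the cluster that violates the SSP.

a

(a) sonority 4-3: ill-formed.
(b) sonority 3-3-3-4: well-formed.
(c) sonority 1-1-3: well-formed.
(d) sonority 1-1-3: well-formed.
(e) sonority 1-3-3-6: well-formed.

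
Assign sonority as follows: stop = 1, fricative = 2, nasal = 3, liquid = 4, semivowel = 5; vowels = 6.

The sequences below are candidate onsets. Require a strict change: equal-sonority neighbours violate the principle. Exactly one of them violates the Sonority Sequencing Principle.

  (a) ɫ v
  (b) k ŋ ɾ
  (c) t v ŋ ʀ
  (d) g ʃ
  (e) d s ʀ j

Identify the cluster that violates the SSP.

(a) ɫ v: profile 4-2 — violates.
(b) k ŋ ɾ: profile 1-3-4 — obeys.
(c) t v ŋ ʀ: profile 1-2-3-4 — obeys.
(d) g ʃ: profile 1-2 — obeys.
(e) d s ʀ j: profile 1-2-4-5 — obeys.

a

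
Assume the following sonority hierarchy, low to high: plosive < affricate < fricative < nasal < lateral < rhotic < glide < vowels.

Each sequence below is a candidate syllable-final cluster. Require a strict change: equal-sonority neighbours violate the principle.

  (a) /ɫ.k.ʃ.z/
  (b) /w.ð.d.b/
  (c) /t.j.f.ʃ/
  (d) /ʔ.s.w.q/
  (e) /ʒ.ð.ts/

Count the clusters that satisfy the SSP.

0

(a) /ɫ.k.ʃ.z/: profile 5-1-3-3 — violates.
(b) /w.ð.d.b/: profile 7-3-1-1 — violates.
(c) /t.j.f.ʃ/: profile 1-7-3-3 — violates.
(d) /ʔ.s.w.q/: profile 1-3-7-1 — violates.
(e) /ʒ.ð.ts/: profile 3-3-2 — violates.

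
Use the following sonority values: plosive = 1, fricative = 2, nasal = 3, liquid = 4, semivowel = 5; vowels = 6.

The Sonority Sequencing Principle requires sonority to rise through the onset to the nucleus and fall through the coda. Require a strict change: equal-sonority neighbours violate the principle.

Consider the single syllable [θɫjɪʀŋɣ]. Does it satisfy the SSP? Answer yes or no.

Onset: /θ/ is a fricative (sonority 2), /ɫ/ is a liquid (sonority 4), /j/ is a semivowel (sonority 5); then the nucleus /ɪ/ (sonority 6).
Onset profile 2-4-5-6 — rises to the nucleus.
Coda: /ʀ/ is a liquid (sonority 4), /ŋ/ is a nasal (sonority 3), /ɣ/ is a fricative (sonority 2).
Coda profile 6-4-3-2 — falls from the nucleus.

yes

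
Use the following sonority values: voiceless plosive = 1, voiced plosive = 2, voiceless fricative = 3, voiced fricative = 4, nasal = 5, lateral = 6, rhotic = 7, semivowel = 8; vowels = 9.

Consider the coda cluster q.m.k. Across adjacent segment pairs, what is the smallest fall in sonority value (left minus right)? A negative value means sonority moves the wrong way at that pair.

-4

/q/: voiceless plosive = 1.
/m/: nasal = 5.
/k/: voiceless plosive = 1.
/q/→/m/: change -4.
/m/→/k/: change +4.
Minimum = -4.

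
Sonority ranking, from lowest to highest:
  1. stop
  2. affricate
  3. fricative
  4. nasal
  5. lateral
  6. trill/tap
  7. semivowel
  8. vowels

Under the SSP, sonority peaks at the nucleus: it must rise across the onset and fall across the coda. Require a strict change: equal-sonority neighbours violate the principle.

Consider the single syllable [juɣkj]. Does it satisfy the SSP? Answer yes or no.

Onset: /j/ is a semivowel (sonority 7); then the nucleus /u/ (sonority 8).
Onset profile 7-8 — rises to the nucleus.
Coda: /ɣ/ is a fricative (sonority 3), /k/ is a stop (sonority 1), /j/ is a semivowel (sonority 7).
Coda profile 8-3-1-7 — does not strictly fall throughout.

no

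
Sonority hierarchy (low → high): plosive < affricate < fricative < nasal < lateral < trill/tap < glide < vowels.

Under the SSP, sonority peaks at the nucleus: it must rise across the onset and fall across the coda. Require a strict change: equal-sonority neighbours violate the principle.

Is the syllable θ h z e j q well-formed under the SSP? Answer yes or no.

no

Onset: /θ/ is a fricative (sonority 3), /h/ is a fricative (sonority 3), /z/ is a fricative (sonority 3); then the nucleus /e/ (sonority 8).
Onset profile 3-3-3-8 — does not strictly rise throughout.
Coda: /j/ is a glide (sonority 7), /q/ is a plosive (sonority 1).
Coda profile 8-7-1 — falls from the nucleus.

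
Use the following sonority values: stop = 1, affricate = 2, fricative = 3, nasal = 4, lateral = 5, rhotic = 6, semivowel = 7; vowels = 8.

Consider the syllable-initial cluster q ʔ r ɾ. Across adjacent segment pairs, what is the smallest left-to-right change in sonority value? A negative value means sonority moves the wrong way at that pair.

/q/: stop = 1.
/ʔ/: stop = 1.
/r/: rhotic = 6.
/ɾ/: rhotic = 6.
/q/→/ʔ/: change +0.
/ʔ/→/r/: change +5.
/r/→/ɾ/: change +0.
Minimum = 0.

0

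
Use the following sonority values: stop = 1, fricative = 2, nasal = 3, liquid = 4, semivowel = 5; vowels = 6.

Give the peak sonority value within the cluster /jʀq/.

/j/: semivowel = 5.
/ʀ/: liquid = 4.
/q/: stop = 1.
The maximum is 5.

5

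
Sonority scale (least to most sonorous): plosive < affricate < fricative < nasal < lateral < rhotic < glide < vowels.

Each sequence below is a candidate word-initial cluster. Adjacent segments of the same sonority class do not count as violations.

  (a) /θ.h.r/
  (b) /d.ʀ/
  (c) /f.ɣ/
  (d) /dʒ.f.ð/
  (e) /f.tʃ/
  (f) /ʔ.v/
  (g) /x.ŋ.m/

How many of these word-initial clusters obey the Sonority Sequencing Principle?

(a) /θ.h.r/: profile 3-3-6 — obeys.
(b) /d.ʀ/: profile 1-6 — obeys.
(c) /f.ɣ/: profile 3-3 — obeys.
(d) /dʒ.f.ð/: profile 2-3-3 — obeys.
(e) /f.tʃ/: profile 3-2 — violates.
(f) /ʔ.v/: profile 1-3 — obeys.
(g) /x.ŋ.m/: profile 3-4-4 — obeys.

6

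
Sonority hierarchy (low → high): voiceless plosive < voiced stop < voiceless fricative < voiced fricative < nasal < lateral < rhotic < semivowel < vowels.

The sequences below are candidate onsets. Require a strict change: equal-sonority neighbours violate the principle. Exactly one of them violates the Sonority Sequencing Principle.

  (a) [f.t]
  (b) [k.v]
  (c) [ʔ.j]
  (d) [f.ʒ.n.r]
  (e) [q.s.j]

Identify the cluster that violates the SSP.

a

(a) [f.t]: profile 3-1 — violates.
(b) [k.v]: profile 1-4 — obeys.
(c) [ʔ.j]: profile 1-8 — obeys.
(d) [f.ʒ.n.r]: profile 3-4-5-7 — obeys.
(e) [q.s.j]: profile 1-3-8 — obeys.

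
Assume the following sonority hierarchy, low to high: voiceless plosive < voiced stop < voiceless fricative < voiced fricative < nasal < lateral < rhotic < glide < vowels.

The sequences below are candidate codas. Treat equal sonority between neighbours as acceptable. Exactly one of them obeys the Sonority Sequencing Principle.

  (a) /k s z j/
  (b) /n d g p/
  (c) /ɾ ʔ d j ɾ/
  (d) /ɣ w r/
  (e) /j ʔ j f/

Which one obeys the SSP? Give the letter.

b

(a) 1-3-4-8 → violates
(b) 5-2-2-1 → obeys
(c) 7-1-2-8-7 → violates
(d) 4-8-7 → violates
(e) 8-1-8-3 → violates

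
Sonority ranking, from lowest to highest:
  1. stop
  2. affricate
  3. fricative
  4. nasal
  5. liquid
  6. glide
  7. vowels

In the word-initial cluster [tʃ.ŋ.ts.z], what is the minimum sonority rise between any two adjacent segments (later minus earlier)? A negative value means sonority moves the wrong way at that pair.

-2

/tʃ/: affricate = 2.
/ŋ/: nasal = 4.
/ts/: affricate = 2.
/z/: fricative = 3.
/tʃ/→/ŋ/: change +2.
/ŋ/→/ts/: change -2.
/ts/→/z/: change +1.
Minimum = -2.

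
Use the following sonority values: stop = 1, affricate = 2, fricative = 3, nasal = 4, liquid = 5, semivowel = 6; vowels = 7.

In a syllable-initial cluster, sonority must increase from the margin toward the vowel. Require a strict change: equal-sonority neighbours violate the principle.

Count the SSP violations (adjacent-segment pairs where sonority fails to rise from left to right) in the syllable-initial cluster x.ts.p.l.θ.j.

3

/x/ — fricative, sonority 3.
/ts/ — affricate, sonority 2.
/p/ — stop, sonority 1.
/l/ — liquid, sonority 5.
/θ/ — fricative, sonority 3.
/j/ — semivowel, sonority 6.
/x/→/ts/: 3→2 (does not rise) — violation.
/ts/→/p/: 2→1 (does not rise) — violation.
/p/→/l/: 1→5 (rises) — ok.
/l/→/θ/: 5→3 (does not rise) — violation.
/θ/→/j/: 3→6 (rises) — ok.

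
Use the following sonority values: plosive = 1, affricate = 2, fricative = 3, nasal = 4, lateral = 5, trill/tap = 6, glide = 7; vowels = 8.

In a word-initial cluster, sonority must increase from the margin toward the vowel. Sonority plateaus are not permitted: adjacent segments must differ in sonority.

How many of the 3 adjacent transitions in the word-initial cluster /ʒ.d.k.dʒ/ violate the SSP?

/ʒ/: fricative = 3.
/d/: plosive = 1.
/k/: plosive = 1.
/dʒ/: affricate = 2.
/ʒ/→/d/: 3→1 (does not rise) — violation.
/d/→/k/: 1→1 (plateau) — violation.
/k/→/dʒ/: 1→2 (rises) — ok.

2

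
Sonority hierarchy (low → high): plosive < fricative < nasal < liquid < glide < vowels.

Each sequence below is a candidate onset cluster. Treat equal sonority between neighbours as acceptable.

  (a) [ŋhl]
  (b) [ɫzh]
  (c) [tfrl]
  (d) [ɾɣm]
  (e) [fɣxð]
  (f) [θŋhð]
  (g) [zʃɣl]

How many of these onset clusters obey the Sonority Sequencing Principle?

(a) sonority 3-2-4: ill-formed.
(b) sonority 4-2-2: ill-formed.
(c) sonority 1-2-4-4: well-formed.
(d) sonority 4-2-3: ill-formed.
(e) sonority 2-2-2-2: well-formed.
(f) sonority 2-3-2-2: ill-formed.
(g) sonority 2-2-2-4: well-formed.

3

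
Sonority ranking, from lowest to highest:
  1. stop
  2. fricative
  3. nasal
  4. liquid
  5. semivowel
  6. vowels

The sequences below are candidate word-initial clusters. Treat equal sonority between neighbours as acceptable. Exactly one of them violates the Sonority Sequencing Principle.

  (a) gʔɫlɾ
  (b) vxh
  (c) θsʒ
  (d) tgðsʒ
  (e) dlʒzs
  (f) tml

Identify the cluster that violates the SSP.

(a) gʔɫlɾ: profile 1-1-4-4-4 — obeys.
(b) vxh: profile 2-2-2 — obeys.
(c) θsʒ: profile 2-2-2 — obeys.
(d) tgðsʒ: profile 1-1-2-2-2 — obeys.
(e) dlʒzs: profile 1-4-2-2-2 — violates.
(f) tml: profile 1-3-4 — obeys.

e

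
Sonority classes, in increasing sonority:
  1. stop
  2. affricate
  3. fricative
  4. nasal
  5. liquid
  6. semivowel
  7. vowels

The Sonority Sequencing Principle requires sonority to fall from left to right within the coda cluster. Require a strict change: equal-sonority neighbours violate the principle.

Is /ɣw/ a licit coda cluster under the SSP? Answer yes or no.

no

/ɣ/: fricative = 3.
/w/: semivowel = 6.
The profile is 3-6. Between /ɣ/ (3) and /w/ (6) sonority does not fall, so the cluster violates the SSP.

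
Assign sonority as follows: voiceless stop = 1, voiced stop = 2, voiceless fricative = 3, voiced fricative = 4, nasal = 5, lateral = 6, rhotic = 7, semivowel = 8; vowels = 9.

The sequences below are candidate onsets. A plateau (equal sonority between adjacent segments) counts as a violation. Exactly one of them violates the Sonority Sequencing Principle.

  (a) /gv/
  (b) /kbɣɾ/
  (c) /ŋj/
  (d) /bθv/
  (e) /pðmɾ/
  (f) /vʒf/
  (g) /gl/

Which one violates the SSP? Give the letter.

f

(a) 2-4 → obeys
(b) 1-2-4-7 → obeys
(c) 5-8 → obeys
(d) 2-3-4 → obeys
(e) 1-4-5-7 → obeys
(f) 4-4-3 → violates
(g) 2-6 → obeys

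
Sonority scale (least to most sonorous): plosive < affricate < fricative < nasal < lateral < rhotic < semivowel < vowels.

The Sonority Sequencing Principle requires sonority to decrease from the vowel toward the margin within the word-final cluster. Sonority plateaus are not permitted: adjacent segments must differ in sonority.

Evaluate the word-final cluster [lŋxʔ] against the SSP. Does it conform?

/l/: lateral = 5.
/ŋ/: nasal = 4.
/x/: fricative = 3.
/ʔ/: plosive = 1.
The profile 5-4-3-1 strictly falls, so the word-final cluster satisfies the SSP.

yes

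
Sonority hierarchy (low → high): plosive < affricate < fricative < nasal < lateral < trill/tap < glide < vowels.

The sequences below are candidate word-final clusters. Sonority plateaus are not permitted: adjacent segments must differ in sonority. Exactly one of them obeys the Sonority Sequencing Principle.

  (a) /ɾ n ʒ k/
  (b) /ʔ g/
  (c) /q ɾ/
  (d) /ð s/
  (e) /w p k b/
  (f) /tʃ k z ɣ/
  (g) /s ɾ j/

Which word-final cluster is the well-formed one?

a

(a) 6-4-3-1 → obeys
(b) 1-1 → violates
(c) 1-6 → violates
(d) 3-3 → violates
(e) 7-1-1-1 → violates
(f) 2-1-3-3 → violates
(g) 3-6-7 → violates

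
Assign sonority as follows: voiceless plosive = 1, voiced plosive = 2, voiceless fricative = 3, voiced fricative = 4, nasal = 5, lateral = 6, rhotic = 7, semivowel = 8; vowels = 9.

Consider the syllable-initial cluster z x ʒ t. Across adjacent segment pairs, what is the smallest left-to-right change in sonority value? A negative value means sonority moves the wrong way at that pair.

-3

/z/ is a voiced fricative (sonority 4).
/x/ is a voiceless fricative (sonority 3).
/ʒ/ is a voiced fricative (sonority 4).
/t/ is a voiceless plosive (sonority 1).
/z/→/x/: change -1.
/x/→/ʒ/: change +1.
/ʒ/→/t/: change -3.
Minimum = -3.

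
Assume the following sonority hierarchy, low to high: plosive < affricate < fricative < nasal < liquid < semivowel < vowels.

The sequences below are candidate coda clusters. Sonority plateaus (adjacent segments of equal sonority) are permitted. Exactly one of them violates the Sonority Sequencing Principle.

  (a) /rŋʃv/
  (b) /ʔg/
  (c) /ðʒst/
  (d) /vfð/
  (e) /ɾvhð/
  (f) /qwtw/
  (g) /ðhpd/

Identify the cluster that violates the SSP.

f

(a) 5-4-3-3 → obeys
(b) 1-1 → obeys
(c) 3-3-3-1 → obeys
(d) 3-3-3 → obeys
(e) 5-3-3-3 → obeys
(f) 1-6-1-6 → violates
(g) 3-3-1-1 → obeys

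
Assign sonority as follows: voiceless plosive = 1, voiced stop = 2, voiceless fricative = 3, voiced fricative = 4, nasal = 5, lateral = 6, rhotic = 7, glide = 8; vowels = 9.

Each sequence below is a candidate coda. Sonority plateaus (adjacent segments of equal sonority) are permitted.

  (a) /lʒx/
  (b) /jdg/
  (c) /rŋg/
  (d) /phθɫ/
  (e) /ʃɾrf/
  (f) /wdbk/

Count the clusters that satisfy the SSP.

(a) sonority 6-4-3: well-formed.
(b) sonority 8-2-2: well-formed.
(c) sonority 7-5-2: well-formed.
(d) sonority 1-3-3-6: ill-formed.
(e) sonority 3-7-7-3: ill-formed.
(f) sonority 8-2-2-1: well-formed.

4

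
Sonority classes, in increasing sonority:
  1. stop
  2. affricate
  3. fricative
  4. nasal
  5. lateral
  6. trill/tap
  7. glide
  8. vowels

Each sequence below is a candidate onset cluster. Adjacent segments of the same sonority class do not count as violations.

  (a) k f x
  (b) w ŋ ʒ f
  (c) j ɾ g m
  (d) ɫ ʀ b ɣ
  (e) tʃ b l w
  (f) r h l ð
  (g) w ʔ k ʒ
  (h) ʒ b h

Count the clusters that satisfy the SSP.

(a) 1-3-3 → obeys
(b) 7-4-3-3 → violates
(c) 7-6-1-4 → violates
(d) 5-6-1-3 → violates
(e) 2-1-5-7 → violates
(f) 6-3-5-3 → violates
(g) 7-1-1-3 → violates
(h) 3-1-3 → violates

1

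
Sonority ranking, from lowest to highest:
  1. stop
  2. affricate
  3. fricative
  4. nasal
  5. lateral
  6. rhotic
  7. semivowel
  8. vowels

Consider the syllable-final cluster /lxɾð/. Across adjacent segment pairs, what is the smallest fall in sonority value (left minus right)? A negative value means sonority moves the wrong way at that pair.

/l/: lateral = 5.
/x/: fricative = 3.
/ɾ/: rhotic = 6.
/ð/: fricative = 3.
/l/→/x/: change +2.
/x/→/ɾ/: change -3.
/ɾ/→/ð/: change +3.
Minimum = -3.

-3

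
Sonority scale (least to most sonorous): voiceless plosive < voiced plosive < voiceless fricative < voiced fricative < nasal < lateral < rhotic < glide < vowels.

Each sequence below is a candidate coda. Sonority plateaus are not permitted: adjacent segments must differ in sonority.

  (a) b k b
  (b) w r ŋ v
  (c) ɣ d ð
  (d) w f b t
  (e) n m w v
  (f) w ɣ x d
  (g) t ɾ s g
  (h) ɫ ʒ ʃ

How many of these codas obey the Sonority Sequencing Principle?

(a) sonority 2-1-2: ill-formed.
(b) sonority 8-7-5-4: well-formed.
(c) sonority 4-2-4: ill-formed.
(d) sonority 8-3-2-1: well-formed.
(e) sonority 5-5-8-4: ill-formed.
(f) sonority 8-4-3-2: well-formed.
(g) sonority 1-7-3-2: ill-formed.
(h) sonority 6-4-3: well-formed.

4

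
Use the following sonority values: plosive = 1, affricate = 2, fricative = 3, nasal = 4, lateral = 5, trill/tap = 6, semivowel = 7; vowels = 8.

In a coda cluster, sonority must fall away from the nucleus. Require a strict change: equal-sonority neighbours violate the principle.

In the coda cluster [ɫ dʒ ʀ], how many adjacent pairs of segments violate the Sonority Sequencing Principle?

/ɫ/ is a lateral (sonority 5).
/dʒ/ is an affricate (sonority 2).
/ʀ/ is a trill/tap (sonority 6).
/ɫ/→/dʒ/: 5→2 (falls) — ok.
/dʒ/→/ʀ/: 2→6 (does not fall) — violation.

1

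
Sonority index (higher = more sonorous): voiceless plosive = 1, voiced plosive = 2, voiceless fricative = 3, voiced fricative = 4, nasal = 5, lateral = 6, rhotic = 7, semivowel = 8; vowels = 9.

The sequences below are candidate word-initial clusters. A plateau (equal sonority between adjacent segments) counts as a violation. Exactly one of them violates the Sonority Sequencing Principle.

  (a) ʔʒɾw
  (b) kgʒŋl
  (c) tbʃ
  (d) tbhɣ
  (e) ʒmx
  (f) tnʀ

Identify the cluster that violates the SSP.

e

(a) 1-4-7-8 → obeys
(b) 1-2-4-5-6 → obeys
(c) 1-2-3 → obeys
(d) 1-2-3-4 → obeys
(e) 4-5-3 → violates
(f) 1-5-7 → obeys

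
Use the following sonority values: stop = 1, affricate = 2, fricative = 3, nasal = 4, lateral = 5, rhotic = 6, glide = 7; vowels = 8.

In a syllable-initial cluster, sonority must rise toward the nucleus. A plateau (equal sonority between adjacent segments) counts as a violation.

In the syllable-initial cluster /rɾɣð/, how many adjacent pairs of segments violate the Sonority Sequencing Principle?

/r/ is a rhotic (sonority 6).
/ɾ/ is a rhotic (sonority 6).
/ɣ/ is a fricative (sonority 3).
/ð/ is a fricative (sonority 3).
/r/→/ɾ/: 6→6 (plateau) — violation.
/ɾ/→/ɣ/: 6→3 (does not rise) — violation.
/ɣ/→/ð/: 3→3 (plateau) — violation.

3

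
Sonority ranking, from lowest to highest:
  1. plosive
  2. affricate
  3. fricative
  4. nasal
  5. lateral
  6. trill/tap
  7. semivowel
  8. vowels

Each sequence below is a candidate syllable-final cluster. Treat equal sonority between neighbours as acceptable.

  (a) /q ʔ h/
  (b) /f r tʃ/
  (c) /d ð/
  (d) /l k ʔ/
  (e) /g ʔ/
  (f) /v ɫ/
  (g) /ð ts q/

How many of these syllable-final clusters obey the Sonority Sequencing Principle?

3

(a) /q ʔ h/: profile 1-1-3 — violates.
(b) /f r tʃ/: profile 3-6-2 — violates.
(c) /d ð/: profile 1-3 — violates.
(d) /l k ʔ/: profile 5-1-1 — obeys.
(e) /g ʔ/: profile 1-1 — obeys.
(f) /v ɫ/: profile 3-5 — violates.
(g) /ð ts q/: profile 3-2-1 — obeys.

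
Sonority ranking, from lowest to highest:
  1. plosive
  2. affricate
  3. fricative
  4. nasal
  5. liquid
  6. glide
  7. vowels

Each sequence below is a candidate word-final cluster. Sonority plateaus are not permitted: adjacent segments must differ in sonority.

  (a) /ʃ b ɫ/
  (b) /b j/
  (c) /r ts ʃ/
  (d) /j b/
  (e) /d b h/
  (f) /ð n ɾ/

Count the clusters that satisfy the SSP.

1

(a) /ʃ b ɫ/: profile 3-1-5 — violates.
(b) /b j/: profile 1-6 — violates.
(c) /r ts ʃ/: profile 5-2-3 — violates.
(d) /j b/: profile 6-1 — obeys.
(e) /d b h/: profile 1-1-3 — violates.
(f) /ð n ɾ/: profile 3-4-5 — violates.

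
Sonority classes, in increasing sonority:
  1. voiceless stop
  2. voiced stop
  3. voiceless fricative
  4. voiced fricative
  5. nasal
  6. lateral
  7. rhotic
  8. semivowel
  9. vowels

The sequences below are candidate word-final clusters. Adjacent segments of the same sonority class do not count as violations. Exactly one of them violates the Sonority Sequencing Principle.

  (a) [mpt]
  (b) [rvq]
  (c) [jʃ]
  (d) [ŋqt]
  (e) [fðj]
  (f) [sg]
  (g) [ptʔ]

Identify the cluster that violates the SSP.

(a) [mpt]: profile 5-1-1 — obeys.
(b) [rvq]: profile 7-4-1 — obeys.
(c) [jʃ]: profile 8-3 — obeys.
(d) [ŋqt]: profile 5-1-1 — obeys.
(e) [fðj]: profile 3-4-8 — violates.
(f) [sg]: profile 3-2 — obeys.
(g) [ptʔ]: profile 1-1-1 — obeys.

e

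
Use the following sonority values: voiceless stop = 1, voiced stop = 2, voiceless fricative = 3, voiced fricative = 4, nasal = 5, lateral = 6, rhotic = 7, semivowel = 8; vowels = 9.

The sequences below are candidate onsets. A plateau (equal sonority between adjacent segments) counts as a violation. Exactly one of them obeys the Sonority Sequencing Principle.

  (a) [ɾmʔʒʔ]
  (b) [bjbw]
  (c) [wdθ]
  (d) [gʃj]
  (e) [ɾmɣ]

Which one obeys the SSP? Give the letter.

(a) sonority 7-5-1-4-1: ill-formed.
(b) sonority 2-8-2-8: ill-formed.
(c) sonority 8-2-3: ill-formed.
(d) sonority 2-3-8: well-formed.
(e) sonority 7-5-4: ill-formed.

d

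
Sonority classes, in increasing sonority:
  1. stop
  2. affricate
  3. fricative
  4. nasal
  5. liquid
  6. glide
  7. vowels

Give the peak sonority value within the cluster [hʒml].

/h/ — fricative, sonority 3.
/ʒ/ — fricative, sonority 3.
/m/ — nasal, sonority 4.
/l/ — liquid, sonority 5.
The maximum is 5.

5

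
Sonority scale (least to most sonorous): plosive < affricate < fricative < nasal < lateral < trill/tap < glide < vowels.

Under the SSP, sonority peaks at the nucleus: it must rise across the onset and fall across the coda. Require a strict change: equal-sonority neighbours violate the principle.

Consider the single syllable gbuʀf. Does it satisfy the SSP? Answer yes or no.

Onset: /g/ is a plosive (sonority 1), /b/ is a plosive (sonority 1); then the nucleus /u/ (sonority 8).
Onset profile 1-1-8 — does not strictly rise throughout.
Coda: /ʀ/ is a trill/tap (sonority 6), /f/ is a fricative (sonority 3).
Coda profile 8-6-3 — falls from the nucleus.

no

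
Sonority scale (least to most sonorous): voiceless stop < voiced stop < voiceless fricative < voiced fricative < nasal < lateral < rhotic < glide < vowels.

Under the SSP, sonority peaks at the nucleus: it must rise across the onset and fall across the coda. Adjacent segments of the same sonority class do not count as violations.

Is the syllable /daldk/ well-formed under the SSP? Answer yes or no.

yes

Onset: /d/ is a voiced stop (sonority 2); then the nucleus /a/ (sonority 9).
Onset profile 2-9 — rises to the nucleus.
Coda: /l/ is a lateral (sonority 6), /d/ is a voiced stop (sonority 2), /k/ is a voiceless stop (sonority 1).
Coda profile 9-6-2-1 — falls from the nucleus.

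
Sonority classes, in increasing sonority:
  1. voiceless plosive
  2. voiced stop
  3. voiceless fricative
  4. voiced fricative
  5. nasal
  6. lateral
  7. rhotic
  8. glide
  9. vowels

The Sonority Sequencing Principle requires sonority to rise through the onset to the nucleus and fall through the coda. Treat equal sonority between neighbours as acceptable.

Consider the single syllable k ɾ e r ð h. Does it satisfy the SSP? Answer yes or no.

Onset: /k/ is a voiceless plosive (sonority 1), /ɾ/ is a rhotic (sonority 7); then the nucleus /e/ (sonority 9).
Onset profile 1-7-9 — rises to the nucleus.
Coda: /r/ is a rhotic (sonority 7), /ð/ is a voiced fricative (sonority 4), /h/ is a voiceless fricative (sonority 3).
Coda profile 9-7-4-3 — falls from the nucleus.

yes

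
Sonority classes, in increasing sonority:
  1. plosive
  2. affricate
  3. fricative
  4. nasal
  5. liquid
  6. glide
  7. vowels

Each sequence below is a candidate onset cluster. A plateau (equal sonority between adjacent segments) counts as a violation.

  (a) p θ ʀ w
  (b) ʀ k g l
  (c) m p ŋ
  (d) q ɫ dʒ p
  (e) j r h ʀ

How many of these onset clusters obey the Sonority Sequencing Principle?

1

(a) 1-3-5-6 → obeys
(b) 5-1-1-5 → violates
(c) 4-1-4 → violates
(d) 1-5-2-1 → violates
(e) 6-5-3-5 → violates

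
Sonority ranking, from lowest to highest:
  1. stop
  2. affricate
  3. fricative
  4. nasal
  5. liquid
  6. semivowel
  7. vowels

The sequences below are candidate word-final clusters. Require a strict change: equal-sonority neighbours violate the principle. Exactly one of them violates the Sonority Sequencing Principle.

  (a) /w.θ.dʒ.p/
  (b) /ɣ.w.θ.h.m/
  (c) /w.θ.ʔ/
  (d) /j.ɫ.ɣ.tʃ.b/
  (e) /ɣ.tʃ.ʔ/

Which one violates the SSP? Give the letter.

(a) 6-3-2-1 → obeys
(b) 3-6-3-3-4 → violates
(c) 6-3-1 → obeys
(d) 6-5-3-2-1 → obeys
(e) 3-2-1 → obeys

b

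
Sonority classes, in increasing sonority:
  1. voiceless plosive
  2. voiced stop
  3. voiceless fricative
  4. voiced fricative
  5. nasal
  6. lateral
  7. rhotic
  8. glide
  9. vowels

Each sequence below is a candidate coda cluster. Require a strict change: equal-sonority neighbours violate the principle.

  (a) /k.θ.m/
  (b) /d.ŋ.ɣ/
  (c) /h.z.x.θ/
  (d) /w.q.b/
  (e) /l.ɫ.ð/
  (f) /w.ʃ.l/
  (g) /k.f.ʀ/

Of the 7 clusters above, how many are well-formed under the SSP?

0

(a) /k.θ.m/: profile 1-3-5 — violates.
(b) /d.ŋ.ɣ/: profile 2-5-4 — violates.
(c) /h.z.x.θ/: profile 3-4-3-3 — violates.
(d) /w.q.b/: profile 8-1-2 — violates.
(e) /l.ɫ.ð/: profile 6-6-4 — violates.
(f) /w.ʃ.l/: profile 8-3-6 — violates.
(g) /k.f.ʀ/: profile 1-3-7 — violates.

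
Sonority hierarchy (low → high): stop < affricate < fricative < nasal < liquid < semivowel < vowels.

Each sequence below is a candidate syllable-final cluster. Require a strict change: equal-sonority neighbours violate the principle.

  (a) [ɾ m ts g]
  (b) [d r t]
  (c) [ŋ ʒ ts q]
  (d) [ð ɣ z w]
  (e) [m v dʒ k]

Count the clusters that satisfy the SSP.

(a) sonority 5-4-2-1: well-formed.
(b) sonority 1-5-1: ill-formed.
(c) sonority 4-3-2-1: well-formed.
(d) sonority 3-3-3-6: ill-formed.
(e) sonority 4-3-2-1: well-formed.

3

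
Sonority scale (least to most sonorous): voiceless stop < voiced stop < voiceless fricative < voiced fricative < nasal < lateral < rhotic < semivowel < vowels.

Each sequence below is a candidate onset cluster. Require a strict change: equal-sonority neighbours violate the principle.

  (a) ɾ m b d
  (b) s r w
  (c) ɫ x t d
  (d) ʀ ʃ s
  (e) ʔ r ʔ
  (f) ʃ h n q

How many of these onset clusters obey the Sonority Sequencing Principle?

1

(a) sonority 7-5-2-2: ill-formed.
(b) sonority 3-7-8: well-formed.
(c) sonority 6-3-1-2: ill-formed.
(d) sonority 7-3-3: ill-formed.
(e) sonority 1-7-1: ill-formed.
(f) sonority 3-3-5-1: ill-formed.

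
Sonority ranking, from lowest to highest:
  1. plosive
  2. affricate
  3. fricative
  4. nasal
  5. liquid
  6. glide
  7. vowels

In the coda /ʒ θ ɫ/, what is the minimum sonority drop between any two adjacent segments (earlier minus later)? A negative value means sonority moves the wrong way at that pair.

/ʒ/: fricative = 3.
/θ/: fricative = 3.
/ɫ/: liquid = 5.
/ʒ/→/θ/: change +0.
/θ/→/ɫ/: change -2.
Minimum = -2.

-2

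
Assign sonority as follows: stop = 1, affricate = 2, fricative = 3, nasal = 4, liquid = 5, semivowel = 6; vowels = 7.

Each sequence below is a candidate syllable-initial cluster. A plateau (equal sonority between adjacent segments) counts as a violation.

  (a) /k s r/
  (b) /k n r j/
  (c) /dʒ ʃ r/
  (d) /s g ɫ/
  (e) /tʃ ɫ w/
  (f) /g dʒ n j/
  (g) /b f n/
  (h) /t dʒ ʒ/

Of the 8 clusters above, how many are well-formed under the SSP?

7

(a) 1-3-5 → obeys
(b) 1-4-5-6 → obeys
(c) 2-3-5 → obeys
(d) 3-1-5 → violates
(e) 2-5-6 → obeys
(f) 1-2-4-6 → obeys
(g) 1-3-4 → obeys
(h) 1-2-3 → obeys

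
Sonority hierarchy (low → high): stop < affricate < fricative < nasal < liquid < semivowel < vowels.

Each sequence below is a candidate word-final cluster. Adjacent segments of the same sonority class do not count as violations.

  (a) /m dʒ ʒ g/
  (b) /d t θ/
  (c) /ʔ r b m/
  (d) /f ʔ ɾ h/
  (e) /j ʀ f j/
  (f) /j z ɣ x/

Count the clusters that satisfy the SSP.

1

(a) /m dʒ ʒ g/: profile 4-2-3-1 — violates.
(b) /d t θ/: profile 1-1-3 — violates.
(c) /ʔ r b m/: profile 1-5-1-4 — violates.
(d) /f ʔ ɾ h/: profile 3-1-5-3 — violates.
(e) /j ʀ f j/: profile 6-5-3-6 — violates.
(f) /j z ɣ x/: profile 6-3-3-3 — obeys.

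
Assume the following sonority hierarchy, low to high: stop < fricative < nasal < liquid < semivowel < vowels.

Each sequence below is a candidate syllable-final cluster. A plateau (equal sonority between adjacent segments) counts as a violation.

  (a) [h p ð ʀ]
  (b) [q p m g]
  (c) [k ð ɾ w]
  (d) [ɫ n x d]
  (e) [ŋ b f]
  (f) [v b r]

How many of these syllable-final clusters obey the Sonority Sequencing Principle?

1

(a) [h p ð ʀ]: profile 2-1-2-4 — violates.
(b) [q p m g]: profile 1-1-3-1 — violates.
(c) [k ð ɾ w]: profile 1-2-4-5 — violates.
(d) [ɫ n x d]: profile 4-3-2-1 — obeys.
(e) [ŋ b f]: profile 3-1-2 — violates.
(f) [v b r]: profile 2-1-4 — violates.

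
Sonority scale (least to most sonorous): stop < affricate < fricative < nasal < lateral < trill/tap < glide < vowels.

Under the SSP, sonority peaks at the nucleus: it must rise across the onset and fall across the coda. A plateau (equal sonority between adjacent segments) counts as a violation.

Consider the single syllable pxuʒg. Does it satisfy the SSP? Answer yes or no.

yes

Onset: /p/ is a stop (sonority 1), /x/ is a fricative (sonority 3); then the nucleus /u/ (sonority 8).
Onset profile 1-3-8 — rises to the nucleus.
Coda: /ʒ/ is a fricative (sonority 3), /g/ is a stop (sonority 1).
Coda profile 8-3-1 — falls from the nucleus.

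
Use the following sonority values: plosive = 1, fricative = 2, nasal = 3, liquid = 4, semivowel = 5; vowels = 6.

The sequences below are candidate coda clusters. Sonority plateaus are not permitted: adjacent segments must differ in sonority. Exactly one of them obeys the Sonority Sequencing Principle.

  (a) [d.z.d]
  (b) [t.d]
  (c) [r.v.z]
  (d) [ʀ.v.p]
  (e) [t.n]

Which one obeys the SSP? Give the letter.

(a) sonority 1-2-1: ill-formed.
(b) sonority 1-1: ill-formed.
(c) sonority 4-2-2: ill-formed.
(d) sonority 4-2-1: well-formed.
(e) sonority 1-3: ill-formed.

d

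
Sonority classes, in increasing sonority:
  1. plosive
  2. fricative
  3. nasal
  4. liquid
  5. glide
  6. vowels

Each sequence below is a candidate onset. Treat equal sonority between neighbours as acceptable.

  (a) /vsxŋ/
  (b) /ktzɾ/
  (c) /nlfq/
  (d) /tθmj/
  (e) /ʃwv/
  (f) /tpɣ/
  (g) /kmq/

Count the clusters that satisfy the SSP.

4

(a) /vsxŋ/: profile 2-2-2-3 — obeys.
(b) /ktzɾ/: profile 1-1-2-4 — obeys.
(c) /nlfq/: profile 3-4-2-1 — violates.
(d) /tθmj/: profile 1-2-3-5 — obeys.
(e) /ʃwv/: profile 2-5-2 — violates.
(f) /tpɣ/: profile 1-1-2 — obeys.
(g) /kmq/: profile 1-3-1 — violates.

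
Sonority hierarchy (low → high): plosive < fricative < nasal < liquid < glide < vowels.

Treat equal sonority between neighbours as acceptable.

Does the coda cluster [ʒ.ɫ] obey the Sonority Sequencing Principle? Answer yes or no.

/ʒ/ — fricative, sonority 2.
/ɫ/ — liquid, sonority 4.
The profile is 2-4. Between /ʒ/ (2) and /ɫ/ (4) sonority does not fall, so the cluster violates the SSP.

no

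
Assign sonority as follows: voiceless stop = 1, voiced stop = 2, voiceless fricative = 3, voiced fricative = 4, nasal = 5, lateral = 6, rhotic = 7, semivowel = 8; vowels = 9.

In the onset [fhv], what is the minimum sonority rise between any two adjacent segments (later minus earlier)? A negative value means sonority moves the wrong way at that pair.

/f/ — voiceless fricative, sonority 3.
/h/ — voiceless fricative, sonority 3.
/v/ — voiced fricative, sonority 4.
/f/→/h/: change +0.
/h/→/v/: change +1.
Minimum = 0.

0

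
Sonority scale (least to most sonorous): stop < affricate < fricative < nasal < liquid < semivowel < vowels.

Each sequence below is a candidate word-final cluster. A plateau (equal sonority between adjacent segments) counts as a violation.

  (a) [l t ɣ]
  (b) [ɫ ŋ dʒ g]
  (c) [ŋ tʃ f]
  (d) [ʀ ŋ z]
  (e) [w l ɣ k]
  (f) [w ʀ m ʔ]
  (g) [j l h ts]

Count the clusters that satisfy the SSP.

5

(a) [l t ɣ]: profile 5-1-3 — violates.
(b) [ɫ ŋ dʒ g]: profile 5-4-2-1 — obeys.
(c) [ŋ tʃ f]: profile 4-2-3 — violates.
(d) [ʀ ŋ z]: profile 5-4-3 — obeys.
(e) [w l ɣ k]: profile 6-5-3-1 — obeys.
(f) [w ʀ m ʔ]: profile 6-5-4-1 — obeys.
(g) [j l h ts]: profile 6-5-3-2 — obeys.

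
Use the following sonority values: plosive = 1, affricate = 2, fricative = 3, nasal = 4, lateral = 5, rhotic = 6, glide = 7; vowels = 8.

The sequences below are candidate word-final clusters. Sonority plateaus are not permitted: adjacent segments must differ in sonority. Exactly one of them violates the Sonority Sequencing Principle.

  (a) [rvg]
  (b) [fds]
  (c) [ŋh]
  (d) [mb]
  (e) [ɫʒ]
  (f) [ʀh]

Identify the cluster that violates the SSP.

(a) [rvg]: profile 6-3-1 — obeys.
(b) [fds]: profile 3-1-3 — violates.
(c) [ŋh]: profile 4-3 — obeys.
(d) [mb]: profile 4-1 — obeys.
(e) [ɫʒ]: profile 5-3 — obeys.
(f) [ʀh]: profile 6-3 — obeys.

b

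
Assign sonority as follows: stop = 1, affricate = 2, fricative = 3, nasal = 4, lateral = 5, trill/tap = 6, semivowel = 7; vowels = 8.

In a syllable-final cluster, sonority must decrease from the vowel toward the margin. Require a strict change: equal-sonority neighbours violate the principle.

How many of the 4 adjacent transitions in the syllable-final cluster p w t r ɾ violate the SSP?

/p/: stop = 1.
/w/: semivowel = 7.
/t/: stop = 1.
/r/: trill/tap = 6.
/ɾ/: trill/tap = 6.
/p/→/w/: 1→7 (does not fall) — violation.
/w/→/t/: 7→1 (falls) — ok.
/t/→/r/: 1→6 (does not fall) — violation.
/r/→/ɾ/: 6→6 (plateau) — violation.

3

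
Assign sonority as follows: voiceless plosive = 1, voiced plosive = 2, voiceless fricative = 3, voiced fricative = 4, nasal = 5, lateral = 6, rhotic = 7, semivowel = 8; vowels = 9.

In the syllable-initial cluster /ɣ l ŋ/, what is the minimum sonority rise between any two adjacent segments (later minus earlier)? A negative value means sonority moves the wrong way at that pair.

/ɣ/ — voiced fricative, sonority 4.
/l/ — lateral, sonority 6.
/ŋ/ — nasal, sonority 5.
/ɣ/→/l/: change +2.
/l/→/ŋ/: change -1.
Minimum = -1.

-1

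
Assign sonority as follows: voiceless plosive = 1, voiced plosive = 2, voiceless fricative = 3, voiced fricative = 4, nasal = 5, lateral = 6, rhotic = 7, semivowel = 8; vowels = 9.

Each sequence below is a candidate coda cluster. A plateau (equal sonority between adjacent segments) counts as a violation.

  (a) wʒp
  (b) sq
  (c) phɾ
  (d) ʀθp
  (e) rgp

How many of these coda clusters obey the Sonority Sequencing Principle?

(a) 8-4-1 → obeys
(b) 3-1 → obeys
(c) 1-3-7 → violates
(d) 7-3-1 → obeys
(e) 7-2-1 → obeys

4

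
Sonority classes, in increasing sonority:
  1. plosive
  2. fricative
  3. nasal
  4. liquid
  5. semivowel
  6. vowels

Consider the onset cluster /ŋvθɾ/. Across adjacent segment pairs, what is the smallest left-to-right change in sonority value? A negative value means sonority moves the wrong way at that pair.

-1

/ŋ/ — nasal, sonority 3.
/v/ — fricative, sonority 2.
/θ/ — fricative, sonority 2.
/ɾ/ — liquid, sonority 4.
/ŋ/→/v/: change -1.
/v/→/θ/: change +0.
/θ/→/ɾ/: change +2.
Minimum = -1.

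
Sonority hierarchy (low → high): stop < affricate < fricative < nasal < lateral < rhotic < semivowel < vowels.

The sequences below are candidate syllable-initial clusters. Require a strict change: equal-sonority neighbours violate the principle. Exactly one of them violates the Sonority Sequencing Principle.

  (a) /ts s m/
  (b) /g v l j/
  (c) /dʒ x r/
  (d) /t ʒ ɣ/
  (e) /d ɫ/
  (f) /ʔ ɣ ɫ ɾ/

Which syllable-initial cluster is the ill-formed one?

d

(a) 2-3-4 → obeys
(b) 1-3-5-7 → obeys
(c) 2-3-6 → obeys
(d) 1-3-3 → violates
(e) 1-5 → obeys
(f) 1-3-5-6 → obeys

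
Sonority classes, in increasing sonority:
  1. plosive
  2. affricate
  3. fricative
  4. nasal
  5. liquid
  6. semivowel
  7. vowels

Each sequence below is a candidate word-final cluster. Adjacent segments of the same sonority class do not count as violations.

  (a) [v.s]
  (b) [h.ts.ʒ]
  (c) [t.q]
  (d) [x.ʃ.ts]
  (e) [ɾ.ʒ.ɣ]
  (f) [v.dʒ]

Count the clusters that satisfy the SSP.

5

(a) [v.s]: profile 3-3 — obeys.
(b) [h.ts.ʒ]: profile 3-2-3 — violates.
(c) [t.q]: profile 1-1 — obeys.
(d) [x.ʃ.ts]: profile 3-3-2 — obeys.
(e) [ɾ.ʒ.ɣ]: profile 5-3-3 — obeys.
(f) [v.dʒ]: profile 3-2 — obeys.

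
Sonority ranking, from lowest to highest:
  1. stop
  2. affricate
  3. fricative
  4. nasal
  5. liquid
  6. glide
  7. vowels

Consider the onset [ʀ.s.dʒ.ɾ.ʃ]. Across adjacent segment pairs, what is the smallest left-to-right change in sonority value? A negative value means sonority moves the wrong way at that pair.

-2

/ʀ/: liquid = 5.
/s/: fricative = 3.
/dʒ/: affricate = 2.
/ɾ/: liquid = 5.
/ʃ/: fricative = 3.
/ʀ/→/s/: change -2.
/s/→/dʒ/: change -1.
/dʒ/→/ɾ/: change +3.
/ɾ/→/ʃ/: change -2.
Minimum = -2.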